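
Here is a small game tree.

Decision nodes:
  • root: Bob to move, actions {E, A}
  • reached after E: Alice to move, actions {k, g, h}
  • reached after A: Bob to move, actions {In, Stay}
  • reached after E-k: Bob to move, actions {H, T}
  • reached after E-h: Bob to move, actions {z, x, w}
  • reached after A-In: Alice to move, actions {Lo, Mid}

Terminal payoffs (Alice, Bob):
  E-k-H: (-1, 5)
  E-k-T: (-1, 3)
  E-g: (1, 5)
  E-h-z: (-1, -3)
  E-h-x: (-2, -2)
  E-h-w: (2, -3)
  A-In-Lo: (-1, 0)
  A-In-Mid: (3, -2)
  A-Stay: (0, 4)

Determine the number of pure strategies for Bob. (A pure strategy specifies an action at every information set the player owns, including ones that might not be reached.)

24

Bob owns the root with actions {E, A} — two choices.
Bob owns the node after A with actions {In, Stay} — two choices.
Bob owns the node after E-k with actions {H, T} — two choices.
Bob owns the node after E-h with actions {z, x, w} — three choices.
A pure strategy fixes one action at each information set independently, so the count is the product 2 × 2 × 2 × 3 = 24.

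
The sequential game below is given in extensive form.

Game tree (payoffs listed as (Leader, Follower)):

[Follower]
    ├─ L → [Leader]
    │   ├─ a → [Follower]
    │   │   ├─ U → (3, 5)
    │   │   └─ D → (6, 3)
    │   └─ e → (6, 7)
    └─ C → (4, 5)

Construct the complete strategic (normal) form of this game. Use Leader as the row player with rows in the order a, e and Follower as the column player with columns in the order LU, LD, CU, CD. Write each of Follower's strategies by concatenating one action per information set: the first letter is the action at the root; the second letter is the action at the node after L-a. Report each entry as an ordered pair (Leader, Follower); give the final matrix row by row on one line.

Row a: LU→(3,5), LD→(6,3), CU→(4,5), CD→(4,5)
Row e: LU→(6,7), LD→(6,7), CU→(4,5), CD→(4,5)

a: (3,5) (6,3) (4,5) (4,5) | e: (6,7) (6,7) (4,5) (4,5)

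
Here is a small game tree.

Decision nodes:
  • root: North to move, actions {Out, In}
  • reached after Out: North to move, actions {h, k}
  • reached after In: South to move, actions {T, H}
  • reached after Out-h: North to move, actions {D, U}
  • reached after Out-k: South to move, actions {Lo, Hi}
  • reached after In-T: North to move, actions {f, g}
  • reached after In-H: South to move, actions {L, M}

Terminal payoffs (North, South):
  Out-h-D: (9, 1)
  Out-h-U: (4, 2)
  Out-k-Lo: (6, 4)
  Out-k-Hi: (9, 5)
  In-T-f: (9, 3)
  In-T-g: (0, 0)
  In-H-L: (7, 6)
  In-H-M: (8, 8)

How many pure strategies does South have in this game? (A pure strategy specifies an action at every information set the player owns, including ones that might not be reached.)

South owns the node after In with actions {T, H} — two choices.
South owns the node after Out-k with actions {Lo, Hi} — two choices.
South owns the node after In-H with actions {L, M} — two choices.
A pure strategy fixes one action at each information set independently, so the count is the product 2 × 2 × 2 = 8.
(For reference, North has 16 pure strategies, giving a 8×16 normal-form matrix.)

8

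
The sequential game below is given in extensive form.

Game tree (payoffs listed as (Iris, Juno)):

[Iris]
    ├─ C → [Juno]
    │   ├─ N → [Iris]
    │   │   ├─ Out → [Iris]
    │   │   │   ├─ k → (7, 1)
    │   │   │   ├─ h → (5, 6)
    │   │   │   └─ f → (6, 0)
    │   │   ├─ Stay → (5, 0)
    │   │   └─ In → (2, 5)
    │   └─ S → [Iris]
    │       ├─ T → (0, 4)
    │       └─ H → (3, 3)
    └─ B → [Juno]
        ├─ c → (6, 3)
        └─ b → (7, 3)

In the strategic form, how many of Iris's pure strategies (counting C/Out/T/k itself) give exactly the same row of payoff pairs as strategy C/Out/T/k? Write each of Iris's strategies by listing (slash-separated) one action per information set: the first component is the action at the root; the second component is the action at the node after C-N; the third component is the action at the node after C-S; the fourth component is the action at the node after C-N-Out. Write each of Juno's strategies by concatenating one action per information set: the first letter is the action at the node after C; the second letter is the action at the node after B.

Row for C/Out/T/k (columns Nc, Nb, Sc, Sb): (7,1) (7,1) (0,4) (0,4).
Every one of Iris's information sets is on the play path for some reply by Juno when Iris follows C/Out/T/k.
Changing the action at any of them therefore changes at least one column, so only C/Out/T/k itself gives this row.

1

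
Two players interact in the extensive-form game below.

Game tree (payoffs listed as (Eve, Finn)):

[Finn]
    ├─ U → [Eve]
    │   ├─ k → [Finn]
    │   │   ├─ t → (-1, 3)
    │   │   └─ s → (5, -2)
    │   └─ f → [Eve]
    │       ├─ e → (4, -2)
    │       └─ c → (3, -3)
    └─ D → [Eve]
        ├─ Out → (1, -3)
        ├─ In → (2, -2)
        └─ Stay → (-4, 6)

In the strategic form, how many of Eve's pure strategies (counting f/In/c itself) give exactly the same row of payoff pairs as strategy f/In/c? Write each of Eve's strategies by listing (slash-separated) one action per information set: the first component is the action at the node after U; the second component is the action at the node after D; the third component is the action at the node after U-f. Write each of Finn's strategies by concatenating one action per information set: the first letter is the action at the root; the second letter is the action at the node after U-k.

1

Row for f/In/c (columns Ut, Us, Dt, Ds): (3,-3) (3,-3) (2,-2) (2,-2).
Every one of Eve's information sets is on the play path for some reply by Finn when Eve follows f/In/c.
Changing the action at any of them therefore changes at least one column, so only f/In/c itself gives this row.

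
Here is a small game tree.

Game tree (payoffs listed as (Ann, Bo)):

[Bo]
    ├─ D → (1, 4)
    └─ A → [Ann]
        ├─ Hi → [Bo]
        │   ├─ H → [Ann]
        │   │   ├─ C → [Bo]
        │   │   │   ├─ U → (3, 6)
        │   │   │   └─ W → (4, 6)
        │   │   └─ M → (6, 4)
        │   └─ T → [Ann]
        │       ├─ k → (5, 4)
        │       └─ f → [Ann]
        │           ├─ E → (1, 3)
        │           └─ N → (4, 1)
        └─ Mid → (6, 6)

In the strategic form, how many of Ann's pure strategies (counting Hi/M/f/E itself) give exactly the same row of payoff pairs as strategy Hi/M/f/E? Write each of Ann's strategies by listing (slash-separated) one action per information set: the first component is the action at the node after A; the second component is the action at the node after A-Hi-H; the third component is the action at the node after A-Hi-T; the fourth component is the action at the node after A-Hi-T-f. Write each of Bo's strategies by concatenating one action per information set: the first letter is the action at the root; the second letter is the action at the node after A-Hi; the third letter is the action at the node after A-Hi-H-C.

Row for Hi/M/f/E (columns DHU, DHW, DTU, DTW, AHU, AHW, ATU, ATW): (1,4) (1,4) (1,4) (1,4) (6,4) (6,4) (1,3) (1,3).
Every one of Ann's information sets is on the play path for some reply by Bo when Ann follows Hi/M/f/E.
Changing the action at any of them therefore changes at least one column, so only Hi/M/f/E itself gives this row.

1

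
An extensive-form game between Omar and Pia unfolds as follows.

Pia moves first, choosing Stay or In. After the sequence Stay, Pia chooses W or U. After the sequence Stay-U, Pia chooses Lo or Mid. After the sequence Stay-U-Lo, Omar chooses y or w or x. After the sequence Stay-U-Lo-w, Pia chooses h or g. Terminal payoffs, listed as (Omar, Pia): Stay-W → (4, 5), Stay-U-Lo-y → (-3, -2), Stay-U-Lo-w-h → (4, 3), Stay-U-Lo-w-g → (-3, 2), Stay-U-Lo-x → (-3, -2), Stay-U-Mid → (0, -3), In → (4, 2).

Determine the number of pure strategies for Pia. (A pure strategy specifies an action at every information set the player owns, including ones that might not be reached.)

16

Pia owns the root with actions {Stay, In} — two choices.
Pia owns the node after Stay with actions {W, U} — two choices.
Pia owns the node after Stay-U with actions {Lo, Mid} — two choices.
Pia owns the node after Stay-U-Lo-w with actions {h, g} — two choices.
A pure strategy fixes one action at each information set independently, so the count is the product 2 × 2 × 2 × 2 = 16.
(For reference, Omar has 3 pure strategies, giving a 16×3 normal-form matrix.)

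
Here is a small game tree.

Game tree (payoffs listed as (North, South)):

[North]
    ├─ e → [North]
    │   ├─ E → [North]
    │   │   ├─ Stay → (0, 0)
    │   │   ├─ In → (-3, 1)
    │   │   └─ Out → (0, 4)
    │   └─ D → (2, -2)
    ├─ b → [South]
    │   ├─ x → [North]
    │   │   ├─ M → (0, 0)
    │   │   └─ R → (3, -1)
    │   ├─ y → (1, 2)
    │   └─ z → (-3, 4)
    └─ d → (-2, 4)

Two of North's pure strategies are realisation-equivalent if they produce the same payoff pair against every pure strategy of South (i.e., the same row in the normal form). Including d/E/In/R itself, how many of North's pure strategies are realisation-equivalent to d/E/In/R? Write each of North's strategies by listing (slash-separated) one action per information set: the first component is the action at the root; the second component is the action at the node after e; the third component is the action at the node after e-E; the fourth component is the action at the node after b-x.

12

Row for d/E/In/R (columns x, y, z): (-2,4) (-2,4) (-2,4).
Under d/E/In/R, North's choice at the node after e and at the node after e-E and at the node after b-x can never be reached regardless of what South does, so varying those choices leaves every outcome unchanged.
Holding the reachable choices fixed and varying the unreachable ones freely already gives 2 × 3 × 2 = 12 equivalent strategies.
No other strategy reproduces this row, so those 12 are the full class: d/E/Stay/M, d/E/Stay/R, d/E/In/M, d/E/In/R, d/E/Out/M, d/E/Out/R, d/D/Stay/M, d/D/Stay/R, d/D/In/M, d/D/In/R, d/D/Out/M, d/D/Out/R.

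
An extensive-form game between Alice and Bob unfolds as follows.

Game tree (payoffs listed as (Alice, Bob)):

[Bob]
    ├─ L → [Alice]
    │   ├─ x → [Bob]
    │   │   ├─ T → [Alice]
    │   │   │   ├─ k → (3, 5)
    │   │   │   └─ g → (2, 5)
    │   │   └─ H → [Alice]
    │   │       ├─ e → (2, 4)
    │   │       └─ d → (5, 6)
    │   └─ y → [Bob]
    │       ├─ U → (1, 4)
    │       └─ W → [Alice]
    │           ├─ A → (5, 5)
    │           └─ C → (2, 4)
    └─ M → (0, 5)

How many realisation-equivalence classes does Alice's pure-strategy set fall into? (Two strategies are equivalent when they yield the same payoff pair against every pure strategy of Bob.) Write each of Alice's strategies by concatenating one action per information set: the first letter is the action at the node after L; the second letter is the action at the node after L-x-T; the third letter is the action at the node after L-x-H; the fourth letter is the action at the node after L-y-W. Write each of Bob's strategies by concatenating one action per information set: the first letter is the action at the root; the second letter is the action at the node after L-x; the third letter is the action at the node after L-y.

6

Alice has 16 pure strategies: xkeA, xkeC, xkdA, xkdC, xgeA, xgeC, xgdA, xgdC, ykeA, ykeC, ykdA, ykdC, ygeA, ygeC, ygdA, ygdC. Columns: LTU, LTW, LHU, LHW, MTU, MTW, MHU, MHW.
{xkeA, xkeC} → row (3,5) (3,5) (2,4) (2,4) (0,5) (0,5) (0,5) (0,5)
{xkdA, xkdC} → row (3,5) (3,5) (5,6) (5,6) (0,5) (0,5) (0,5) (0,5)
{xgeA, xgeC} → row (2,5) (2,5) (2,4) (2,4) (0,5) (0,5) (0,5) (0,5)
{xgdA, xgdC} → row (2,5) (2,5) (5,6) (5,6) (0,5) (0,5) (0,5) (0,5)
{ykeA, ykdA, ygeA, ygdA} → row (1,4) (5,5) (1,4) (5,5) (0,5) (0,5) (0,5) (0,5)
{ykeC, ykdC, ygeC, ygdC} → row (1,4) (2,4) (1,4) (2,4) (0,5) (0,5) (0,5) (0,5)
That's 6 distinct rows out of 16 strategies.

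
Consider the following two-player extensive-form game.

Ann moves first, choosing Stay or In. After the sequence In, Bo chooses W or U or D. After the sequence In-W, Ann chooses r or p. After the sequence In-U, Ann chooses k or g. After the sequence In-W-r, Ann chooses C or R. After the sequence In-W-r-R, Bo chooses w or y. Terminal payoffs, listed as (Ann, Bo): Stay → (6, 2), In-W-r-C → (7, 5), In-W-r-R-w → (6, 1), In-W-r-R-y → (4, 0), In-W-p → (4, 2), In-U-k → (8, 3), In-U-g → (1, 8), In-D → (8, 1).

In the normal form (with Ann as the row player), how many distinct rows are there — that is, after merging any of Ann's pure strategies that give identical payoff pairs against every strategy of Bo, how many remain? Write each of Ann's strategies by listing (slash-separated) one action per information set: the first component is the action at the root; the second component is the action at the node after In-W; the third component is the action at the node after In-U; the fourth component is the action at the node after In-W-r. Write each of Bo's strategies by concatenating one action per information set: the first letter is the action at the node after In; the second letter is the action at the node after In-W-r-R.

7

Ann has 16 pure strategies: Stay/r/k/C, Stay/r/k/R, Stay/r/g/C, Stay/r/g/R, Stay/p/k/C, Stay/p/k/R, Stay/p/g/C, Stay/p/g/R, In/r/k/C, In/r/k/R, In/r/g/C, In/r/g/R, In/p/k/C, In/p/k/R, In/p/g/C, In/p/g/R. Columns: Ww, Wy, Uw, Uy, Dw, Dy.
{Stay/r/k/C, Stay/r/k/R, Stay/r/g/C, Stay/r/g/R, Stay/p/k/C, Stay/p/k/R, Stay/p/g/C, Stay/p/g/R} → row (6,2) (6,2) (6,2) (6,2) (6,2) (6,2)
{In/r/k/C} → row (7,5) (7,5) (8,3) (8,3) (8,1) (8,1)
{In/r/k/R} → row (6,1) (4,0) (8,3) (8,3) (8,1) (8,1)
{In/r/g/C} → row (7,5) (7,5) (1,8) (1,8) (8,1) (8,1)
{In/r/g/R} → row (6,1) (4,0) (1,8) (1,8) (8,1) (8,1)
{In/p/k/C, In/p/k/R} → row (4,2) (4,2) (8,3) (8,3) (8,1) (8,1)
{In/p/g/C, In/p/g/R} → row (4,2) (4,2) (1,8) (1,8) (8,1) (8,1)
That's 7 distinct rows out of 16 strategies.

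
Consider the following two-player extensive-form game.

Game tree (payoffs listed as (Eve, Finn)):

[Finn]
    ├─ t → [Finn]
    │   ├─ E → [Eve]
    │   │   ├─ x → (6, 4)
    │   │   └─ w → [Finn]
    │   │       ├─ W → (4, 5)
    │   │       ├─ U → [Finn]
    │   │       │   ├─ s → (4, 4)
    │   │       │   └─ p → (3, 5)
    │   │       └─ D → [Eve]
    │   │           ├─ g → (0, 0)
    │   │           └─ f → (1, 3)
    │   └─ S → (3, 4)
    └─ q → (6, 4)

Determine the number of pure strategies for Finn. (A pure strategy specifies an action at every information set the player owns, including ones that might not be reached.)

Finn owns the root with actions {t, q} — two choices.
Finn owns the node after t with actions {E, S} — two choices.
Finn owns the node after t-E-w with actions {W, U, D} — three choices.
Finn owns the node after t-E-w-U with actions {s, p} — two choices.
A pure strategy fixes one action at each information set independently, so the count is the product 2 × 2 × 3 × 2 = 24.

24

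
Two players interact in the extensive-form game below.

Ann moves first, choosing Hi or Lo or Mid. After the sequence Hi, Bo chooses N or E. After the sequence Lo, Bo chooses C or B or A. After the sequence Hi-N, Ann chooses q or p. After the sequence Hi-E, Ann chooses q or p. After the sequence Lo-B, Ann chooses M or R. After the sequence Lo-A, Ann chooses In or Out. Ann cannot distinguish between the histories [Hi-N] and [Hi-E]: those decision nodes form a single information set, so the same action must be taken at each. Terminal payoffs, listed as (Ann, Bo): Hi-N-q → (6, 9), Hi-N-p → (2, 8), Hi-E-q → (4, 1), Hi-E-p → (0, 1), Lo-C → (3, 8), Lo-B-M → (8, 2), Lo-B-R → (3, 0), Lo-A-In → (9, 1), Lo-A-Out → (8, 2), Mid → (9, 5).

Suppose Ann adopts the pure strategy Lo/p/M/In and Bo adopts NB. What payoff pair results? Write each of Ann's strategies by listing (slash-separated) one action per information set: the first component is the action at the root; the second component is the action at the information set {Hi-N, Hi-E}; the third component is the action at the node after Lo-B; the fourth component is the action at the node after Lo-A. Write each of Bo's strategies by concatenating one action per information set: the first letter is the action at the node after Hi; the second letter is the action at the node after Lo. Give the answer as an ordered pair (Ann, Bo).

(8, 2)

Trace the play path from the root:
  Ann plays Lo
  Bo plays B at [Lo]
  Ann plays M at [Lo-B]
→ terminal payoff (8, 2).
(Ann's choice at the information set {Hi-N, Hi-E} is never reached on this path, so it doesn't affect the outcome.)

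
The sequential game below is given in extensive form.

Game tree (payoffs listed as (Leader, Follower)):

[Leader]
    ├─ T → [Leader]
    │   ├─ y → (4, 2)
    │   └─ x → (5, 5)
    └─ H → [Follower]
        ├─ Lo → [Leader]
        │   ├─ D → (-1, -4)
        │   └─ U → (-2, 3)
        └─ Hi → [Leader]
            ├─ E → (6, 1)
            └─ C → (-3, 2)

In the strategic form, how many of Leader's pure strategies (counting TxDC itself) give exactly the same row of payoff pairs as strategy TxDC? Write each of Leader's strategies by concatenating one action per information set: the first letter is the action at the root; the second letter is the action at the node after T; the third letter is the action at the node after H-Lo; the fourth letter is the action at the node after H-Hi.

Row for TxDC (columns Lo, Hi): (5,5) (5,5).
Under TxDC, Leader's choice at the node after H-Lo and at the node after H-Hi can never be reached regardless of what Follower does, so varying those choices leaves every outcome unchanged.
Holding the reachable choices fixed and varying the unreachable ones freely already gives 2 × 2 = 4 equivalent strategies.
No other strategy reproduces this row, so those 4 are the full class: TxDE, TxDC, TxUE, TxUC.

4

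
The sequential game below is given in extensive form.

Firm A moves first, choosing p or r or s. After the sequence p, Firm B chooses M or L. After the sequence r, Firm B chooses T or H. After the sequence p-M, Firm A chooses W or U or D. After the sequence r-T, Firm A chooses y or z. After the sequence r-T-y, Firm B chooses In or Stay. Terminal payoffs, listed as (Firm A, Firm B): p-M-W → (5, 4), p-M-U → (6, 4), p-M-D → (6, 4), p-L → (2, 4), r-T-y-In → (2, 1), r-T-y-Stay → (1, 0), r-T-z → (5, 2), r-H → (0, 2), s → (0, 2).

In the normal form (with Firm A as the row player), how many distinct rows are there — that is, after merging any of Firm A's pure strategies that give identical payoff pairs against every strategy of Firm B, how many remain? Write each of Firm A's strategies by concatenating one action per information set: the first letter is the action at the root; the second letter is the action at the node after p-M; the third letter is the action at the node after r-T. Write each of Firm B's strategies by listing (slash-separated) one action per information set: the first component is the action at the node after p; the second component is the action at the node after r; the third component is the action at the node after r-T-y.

5

Firm A has 18 pure strategies: pWy, pWz, pUy, pUz, pDy, pDz, rWy, rWz, rUy, rUz, rDy, rDz, sWy, sWz, sUy, sUz, sDy, sDz. Columns: M/T/In, M/T/Stay, M/H/In, M/H/Stay, L/T/In, L/T/Stay, L/H/In, L/H/Stay.
{pWy, pWz} → row (5,4) (5,4) (5,4) (5,4) (2,4) (2,4) (2,4) (2,4)
{pUy, pUz, pDy, pDz} → row (6,4) (6,4) (6,4) (6,4) (2,4) (2,4) (2,4) (2,4)
{rWy, rUy, rDy} → row (2,1) (1,0) (0,2) (0,2) (2,1) (1,0) (0,2) (0,2)
{rWz, rUz, rDz} → row (5,2) (5,2) (0,2) (0,2) (5,2) (5,2) (0,2) (0,2)
{sWy, sWz, sUy, sUz, sDy, sDz} → row (0,2) (0,2) (0,2) (0,2) (0,2) (0,2) (0,2) (0,2)
That's 5 distinct rows out of 18 strategies.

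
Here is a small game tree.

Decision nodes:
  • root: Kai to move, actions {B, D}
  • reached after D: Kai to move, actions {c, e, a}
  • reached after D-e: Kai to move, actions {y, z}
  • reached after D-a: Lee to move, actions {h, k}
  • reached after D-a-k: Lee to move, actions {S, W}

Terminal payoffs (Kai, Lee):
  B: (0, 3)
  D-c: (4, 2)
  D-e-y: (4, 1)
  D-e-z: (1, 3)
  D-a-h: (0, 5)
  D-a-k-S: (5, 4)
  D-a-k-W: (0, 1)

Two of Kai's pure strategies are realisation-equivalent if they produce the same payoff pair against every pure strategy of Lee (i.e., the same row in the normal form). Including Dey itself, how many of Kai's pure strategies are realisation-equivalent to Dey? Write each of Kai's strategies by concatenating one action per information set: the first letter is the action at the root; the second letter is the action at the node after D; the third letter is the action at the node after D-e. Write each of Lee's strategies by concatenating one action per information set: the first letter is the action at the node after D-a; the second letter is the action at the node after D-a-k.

1

Row for Dey (columns hS, hW, kS, kW): (4,1) (4,1) (4,1) (4,1).
Every one of Kai's information sets is on the play path for some reply by Lee when Kai follows Dey.
Changing the action at any of them therefore changes at least one column, so only Dey itself gives this row.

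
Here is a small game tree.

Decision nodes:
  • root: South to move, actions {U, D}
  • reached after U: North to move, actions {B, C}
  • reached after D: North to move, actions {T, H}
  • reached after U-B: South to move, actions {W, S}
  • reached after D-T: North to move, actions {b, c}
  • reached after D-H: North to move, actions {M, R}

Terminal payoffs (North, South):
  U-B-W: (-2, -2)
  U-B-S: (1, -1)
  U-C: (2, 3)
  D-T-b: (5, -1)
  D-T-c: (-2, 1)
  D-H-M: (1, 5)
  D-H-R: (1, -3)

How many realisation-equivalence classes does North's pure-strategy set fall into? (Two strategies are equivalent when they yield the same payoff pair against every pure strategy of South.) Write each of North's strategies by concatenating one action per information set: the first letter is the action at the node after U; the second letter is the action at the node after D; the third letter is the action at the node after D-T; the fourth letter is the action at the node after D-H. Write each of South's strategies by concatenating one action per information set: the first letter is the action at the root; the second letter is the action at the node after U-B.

North has 16 pure strategies: BTbM, BTbR, BTcM, BTcR, BHbM, BHbR, BHcM, BHcR, CTbM, CTbR, CTcM, CTcR, CHbM, CHbR, CHcM, CHcR. Columns: UW, US, DW, DS.
{BTbM, BTbR} → row (-2,-2) (1,-1) (5,-1) (5,-1)
{BTcM, BTcR} → row (-2,-2) (1,-1) (-2,1) (-2,1)
{BHbM, BHcM} → row (-2,-2) (1,-1) (1,5) (1,5)
{BHbR, BHcR} → row (-2,-2) (1,-1) (1,-3) (1,-3)
{CTbM, CTbR} → row (2,3) (2,3) (5,-1) (5,-1)
{CTcM, CTcR} → row (2,3) (2,3) (-2,1) (-2,1)
{CHbM, CHcM} → row (2,3) (2,3) (1,5) (1,5)
{CHbR, CHcR} → row (2,3) (2,3) (1,-3) (1,-3)
That's 8 distinct rows out of 16 strategies.

8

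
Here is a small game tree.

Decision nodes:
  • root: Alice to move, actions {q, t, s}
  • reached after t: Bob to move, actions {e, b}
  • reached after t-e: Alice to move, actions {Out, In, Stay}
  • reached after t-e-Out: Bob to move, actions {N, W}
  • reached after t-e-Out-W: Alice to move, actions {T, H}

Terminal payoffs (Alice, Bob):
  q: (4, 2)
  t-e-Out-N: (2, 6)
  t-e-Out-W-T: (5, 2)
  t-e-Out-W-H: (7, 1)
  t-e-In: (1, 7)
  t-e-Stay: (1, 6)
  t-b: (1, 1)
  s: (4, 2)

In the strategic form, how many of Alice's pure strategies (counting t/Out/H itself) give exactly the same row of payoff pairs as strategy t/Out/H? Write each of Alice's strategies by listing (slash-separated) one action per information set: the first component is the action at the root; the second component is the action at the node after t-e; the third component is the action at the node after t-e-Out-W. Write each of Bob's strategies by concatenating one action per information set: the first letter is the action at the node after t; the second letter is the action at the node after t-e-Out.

Row for t/Out/H (columns eN, eW, bN, bW): (2,6) (7,1) (1,1) (1,1).
Every one of Alice's information sets is on the play path for some reply by Bob when Alice follows t/Out/H.
Changing the action at any of them therefore changes at least one column, so only t/Out/H itself gives this row.

1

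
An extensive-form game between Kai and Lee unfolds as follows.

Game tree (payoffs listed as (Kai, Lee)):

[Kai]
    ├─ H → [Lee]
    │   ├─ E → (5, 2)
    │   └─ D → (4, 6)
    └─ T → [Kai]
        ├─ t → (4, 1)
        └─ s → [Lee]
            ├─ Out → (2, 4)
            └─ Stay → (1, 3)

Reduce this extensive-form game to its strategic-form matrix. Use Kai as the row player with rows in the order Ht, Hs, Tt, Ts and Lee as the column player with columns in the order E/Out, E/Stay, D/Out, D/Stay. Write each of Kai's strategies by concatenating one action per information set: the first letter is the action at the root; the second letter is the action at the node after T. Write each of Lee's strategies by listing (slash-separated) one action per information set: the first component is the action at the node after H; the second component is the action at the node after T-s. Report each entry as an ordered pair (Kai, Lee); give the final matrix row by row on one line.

Ht: (5,2) (5,2) (4,6) (4,6) | Hs: (5,2) (5,2) (4,6) (4,6) | Tt: (4,1) (4,1) (4,1) (4,1) | Ts: (2,4) (1,3) (2,4) (1,3)

        E/Out   E/Stay    D/Out   D/Stay
  Ht    (5,2)    (5,2)    (4,6)    (4,6)
  Hs    (5,2)    (5,2)    (4,6)    (4,6)
  Tt    (4,1)    (4,1)    (4,1)    (4,1)
  Ts    (2,4)    (1,3)    (2,4)    (1,3)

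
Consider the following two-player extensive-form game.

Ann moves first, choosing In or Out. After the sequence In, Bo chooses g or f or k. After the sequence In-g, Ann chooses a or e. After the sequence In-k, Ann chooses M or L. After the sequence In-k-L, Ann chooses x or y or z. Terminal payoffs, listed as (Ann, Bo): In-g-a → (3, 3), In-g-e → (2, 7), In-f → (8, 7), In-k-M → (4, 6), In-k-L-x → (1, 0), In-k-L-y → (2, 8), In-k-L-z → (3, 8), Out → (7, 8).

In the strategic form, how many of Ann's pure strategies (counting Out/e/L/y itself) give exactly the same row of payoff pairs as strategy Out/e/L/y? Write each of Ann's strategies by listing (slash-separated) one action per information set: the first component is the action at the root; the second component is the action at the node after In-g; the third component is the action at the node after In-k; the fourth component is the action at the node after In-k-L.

Row for Out/e/L/y (columns g, f, k): (7,8) (7,8) (7,8).
Under Out/e/L/y, Ann's choice at the node after In-g and at the node after In-k and at the node after In-k-L can never be reached regardless of what Bo does, so varying those choices leaves every outcome unchanged.
Holding the reachable choices fixed and varying the unreachable ones freely already gives 2 × 2 × 3 = 12 equivalent strategies.
No other strategy reproduces this row, so those 12 are the full class: Out/a/M/x, Out/a/M/y, Out/a/M/z, Out/a/L/x, Out/a/L/y, Out/a/L/z, Out/e/M/x, Out/e/M/y, Out/e/M/z, Out/e/L/x, Out/e/L/y, Out/e/L/z.

12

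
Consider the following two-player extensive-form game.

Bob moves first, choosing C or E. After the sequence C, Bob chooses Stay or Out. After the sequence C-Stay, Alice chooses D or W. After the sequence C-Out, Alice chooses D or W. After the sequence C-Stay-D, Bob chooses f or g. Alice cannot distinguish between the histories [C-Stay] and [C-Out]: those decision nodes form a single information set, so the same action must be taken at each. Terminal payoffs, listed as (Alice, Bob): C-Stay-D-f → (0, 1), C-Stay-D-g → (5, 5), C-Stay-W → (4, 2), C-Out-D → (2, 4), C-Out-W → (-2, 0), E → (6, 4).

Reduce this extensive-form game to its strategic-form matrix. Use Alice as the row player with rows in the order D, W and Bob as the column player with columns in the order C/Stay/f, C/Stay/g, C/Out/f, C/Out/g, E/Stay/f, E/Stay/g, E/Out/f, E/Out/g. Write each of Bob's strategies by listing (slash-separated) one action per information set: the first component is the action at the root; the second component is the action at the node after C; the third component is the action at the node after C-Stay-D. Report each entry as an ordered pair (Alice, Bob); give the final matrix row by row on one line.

      C/Stay/f  C/Stay/g  C/Out/f  C/Out/g  E/Stay/f  E/Stay/g  E/Out/f  E/Out/g
   D    (0,1)    (5,5)    (2,4)    (2,4)    (6,4)    (6,4)    (6,4)    (6,4)
   W    (4,2)    (4,2)   (-2,0)   (-2,0)    (6,4)    (6,4)    (6,4)    (6,4)

D: (0,1) (5,5) (2,4) (2,4) (6,4) (6,4) (6,4) (6,4) | W: (4,2) (4,2) (-2,0) (-2,0) (6,4) (6,4) (6,4) (6,4)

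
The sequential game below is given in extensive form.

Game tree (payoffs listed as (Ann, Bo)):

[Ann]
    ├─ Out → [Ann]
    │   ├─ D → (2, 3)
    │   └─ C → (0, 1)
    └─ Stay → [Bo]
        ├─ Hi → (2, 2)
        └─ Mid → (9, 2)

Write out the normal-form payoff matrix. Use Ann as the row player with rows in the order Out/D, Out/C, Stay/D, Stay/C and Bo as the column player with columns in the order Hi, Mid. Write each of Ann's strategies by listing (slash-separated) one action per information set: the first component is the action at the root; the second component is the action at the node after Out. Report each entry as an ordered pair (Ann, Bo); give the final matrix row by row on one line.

             Hi      Mid
 Out/D    (2,3)    (2,3)
 Out/C    (0,1)    (0,1)
Stay/D    (2,2)    (9,2)
Stay/C    (2,2)    (9,2)

Out/D: (2,3) (2,3) | Out/C: (0,1) (0,1) | Stay/D: (2,2) (9,2) | Stay/C: (2,2) (9,2)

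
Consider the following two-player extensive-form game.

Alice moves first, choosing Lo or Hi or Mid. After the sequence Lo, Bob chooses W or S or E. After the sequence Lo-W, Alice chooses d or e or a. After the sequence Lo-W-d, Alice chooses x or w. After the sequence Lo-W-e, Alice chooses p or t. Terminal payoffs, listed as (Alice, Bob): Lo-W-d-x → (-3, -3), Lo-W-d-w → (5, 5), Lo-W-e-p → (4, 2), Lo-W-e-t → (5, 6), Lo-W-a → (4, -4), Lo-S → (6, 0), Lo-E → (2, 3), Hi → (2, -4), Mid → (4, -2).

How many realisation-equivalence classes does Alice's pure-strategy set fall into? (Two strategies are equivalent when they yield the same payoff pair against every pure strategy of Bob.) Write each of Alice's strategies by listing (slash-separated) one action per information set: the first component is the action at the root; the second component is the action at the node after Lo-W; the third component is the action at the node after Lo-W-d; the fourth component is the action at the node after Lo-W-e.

7

Alice has 36 pure strategies: Lo/d/x/p, Lo/d/x/t, Lo/d/w/p, Lo/d/w/t, Lo/e/x/p, Lo/e/x/t, Lo/e/w/p, Lo/e/w/t, Lo/a/x/p, Lo/a/x/t, Lo/a/w/p, Lo/a/w/t, Hi/d/x/p, Hi/d/x/t, Hi/d/w/p, Hi/d/w/t, Hi/e/x/p, Hi/e/x/t, Hi/e/w/p, Hi/e/w/t, Hi/a/x/p, Hi/a/x/t, Hi/a/w/p, Hi/a/w/t, Mid/d/x/p, Mid/d/x/t, Mid/d/w/p, Mid/d/w/t, Mid/e/x/p, Mid/e/x/t, Mid/e/w/p, Mid/e/w/t, Mid/a/x/p, Mid/a/x/t, Mid/a/w/p, Mid/a/w/t. Columns: W, S, E.
{Lo/d/x/p, Lo/d/x/t} → row (-3,-3) (6,0) (2,3)
{Lo/d/w/p, Lo/d/w/t} → row (5,5) (6,0) (2,3)
{Lo/e/x/p, Lo/e/w/p} → row (4,2) (6,0) (2,3)
{Lo/e/x/t, Lo/e/w/t} → row (5,6) (6,0) (2,3)
{Lo/a/x/p, Lo/a/x/t, Lo/a/w/p, Lo/a/w/t} → row (4,-4) (6,0) (2,3)
{Hi/d/x/p, Hi/d/x/t, Hi/d/w/p, Hi/d/w/t, Hi/e/x/p, Hi/e/x/t, Hi/e/w/p, Hi/e/w/t, Hi/a/x/p, Hi/a/x/t, Hi/a/w/p, Hi/a/w/t} → row (2,-4) (2,-4) (2,-4)
{Mid/d/x/p, Mid/d/x/t, Mid/d/w/p, Mid/d/w/t, Mid/e/x/p, Mid/e/x/t, Mid/e/w/p, Mid/e/w/t, Mid/a/x/p, Mid/a/x/t, Mid/a/w/p, Mid/a/w/t} → row (4,-2) (4,-2) (4,-2)
That's 7 distinct rows out of 36 strategies.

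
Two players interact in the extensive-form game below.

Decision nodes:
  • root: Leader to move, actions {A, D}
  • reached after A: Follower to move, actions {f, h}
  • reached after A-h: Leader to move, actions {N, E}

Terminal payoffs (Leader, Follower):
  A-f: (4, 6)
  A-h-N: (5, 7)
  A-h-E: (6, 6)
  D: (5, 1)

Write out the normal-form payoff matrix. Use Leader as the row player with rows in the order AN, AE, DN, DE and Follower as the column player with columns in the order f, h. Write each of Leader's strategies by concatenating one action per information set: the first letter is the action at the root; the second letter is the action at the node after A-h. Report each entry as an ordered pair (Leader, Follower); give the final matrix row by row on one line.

AN: (4,6) (5,7) | AE: (4,6) (6,6) | DN: (5,1) (5,1) | DE: (5,1) (5,1)

Row AN: f→(4,6), h→(5,7)
Row AE: f→(4,6), h→(6,6)
Row DN: f→(5,1), h→(5,1)
Row DE: f→(5,1), h→(5,1)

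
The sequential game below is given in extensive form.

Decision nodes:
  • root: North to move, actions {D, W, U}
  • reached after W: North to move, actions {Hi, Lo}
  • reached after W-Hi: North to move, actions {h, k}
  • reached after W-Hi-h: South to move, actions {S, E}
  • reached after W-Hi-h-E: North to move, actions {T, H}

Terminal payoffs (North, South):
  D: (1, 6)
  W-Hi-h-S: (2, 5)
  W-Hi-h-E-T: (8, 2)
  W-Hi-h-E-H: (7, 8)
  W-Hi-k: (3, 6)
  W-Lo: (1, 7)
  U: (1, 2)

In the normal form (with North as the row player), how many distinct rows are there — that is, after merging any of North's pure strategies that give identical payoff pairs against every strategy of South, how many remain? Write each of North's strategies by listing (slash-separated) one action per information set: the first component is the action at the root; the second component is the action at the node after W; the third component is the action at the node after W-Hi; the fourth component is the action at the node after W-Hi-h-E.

North has 24 pure strategies: D/Hi/h/T, D/Hi/h/H, D/Hi/k/T, D/Hi/k/H, D/Lo/h/T, D/Lo/h/H, D/Lo/k/T, D/Lo/k/H, W/Hi/h/T, W/Hi/h/H, W/Hi/k/T, W/Hi/k/H, W/Lo/h/T, W/Lo/h/H, W/Lo/k/T, W/Lo/k/H, U/Hi/h/T, U/Hi/h/H, U/Hi/k/T, U/Hi/k/H, U/Lo/h/T, U/Lo/h/H, U/Lo/k/T, U/Lo/k/H. Columns: S, E.
{D/Hi/h/T, D/Hi/h/H, D/Hi/k/T, D/Hi/k/H, D/Lo/h/T, D/Lo/h/H, D/Lo/k/T, D/Lo/k/H} → row (1,6) (1,6)
{W/Hi/h/T} → row (2,5) (8,2)
{W/Hi/h/H} → row (2,5) (7,8)
{W/Hi/k/T, W/Hi/k/H} → row (3,6) (3,6)
{W/Lo/h/T, W/Lo/h/H, W/Lo/k/T, W/Lo/k/H} → row (1,7) (1,7)
{U/Hi/h/T, U/Hi/h/H, U/Hi/k/T, U/Hi/k/H, U/Lo/h/T, U/Lo/h/H, U/Lo/k/T, U/Lo/k/H} → row (1,2) (1,2)
That's 6 distinct rows out of 24 strategies.

6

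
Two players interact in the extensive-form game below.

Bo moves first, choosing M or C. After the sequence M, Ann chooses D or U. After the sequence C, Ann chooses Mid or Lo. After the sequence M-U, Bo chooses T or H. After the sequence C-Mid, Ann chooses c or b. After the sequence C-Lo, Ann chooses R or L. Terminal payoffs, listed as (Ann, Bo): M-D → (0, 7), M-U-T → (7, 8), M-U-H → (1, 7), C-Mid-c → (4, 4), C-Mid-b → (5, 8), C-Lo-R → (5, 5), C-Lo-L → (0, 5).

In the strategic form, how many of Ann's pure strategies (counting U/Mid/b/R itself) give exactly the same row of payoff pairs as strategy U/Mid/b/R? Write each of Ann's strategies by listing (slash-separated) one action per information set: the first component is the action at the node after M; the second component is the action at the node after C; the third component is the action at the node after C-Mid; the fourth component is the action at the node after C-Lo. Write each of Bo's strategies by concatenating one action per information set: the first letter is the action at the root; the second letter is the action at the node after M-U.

Row for U/Mid/b/R (columns MT, MH, CT, CH): (7,8) (1,7) (5,8) (5,8).
Under U/Mid/b/R, Ann's choice at the node after C-Lo can never be reached regardless of what Bo does, so varying those choices leaves every outcome unchanged.
Holding the reachable choices fixed and varying the unreachable one freely already gives 2 equivalent strategies.
No other strategy reproduces this row, so those 2 are the full class: U/Mid/b/R, U/Mid/b/L.

2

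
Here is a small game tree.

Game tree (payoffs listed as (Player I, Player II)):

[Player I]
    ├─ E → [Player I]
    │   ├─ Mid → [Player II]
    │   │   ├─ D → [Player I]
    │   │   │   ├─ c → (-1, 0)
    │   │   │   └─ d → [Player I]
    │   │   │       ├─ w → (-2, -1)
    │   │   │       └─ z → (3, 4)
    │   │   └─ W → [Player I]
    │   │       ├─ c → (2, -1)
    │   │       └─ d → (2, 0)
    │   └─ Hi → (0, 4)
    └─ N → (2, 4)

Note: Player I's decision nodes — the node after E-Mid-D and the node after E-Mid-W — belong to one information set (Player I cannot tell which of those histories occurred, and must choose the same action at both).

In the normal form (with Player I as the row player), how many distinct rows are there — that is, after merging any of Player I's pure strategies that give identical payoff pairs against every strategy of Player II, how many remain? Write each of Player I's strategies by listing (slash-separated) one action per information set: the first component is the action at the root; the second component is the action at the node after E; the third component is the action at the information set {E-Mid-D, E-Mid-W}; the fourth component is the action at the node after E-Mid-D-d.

Player I has 16 pure strategies: E/Mid/c/w, E/Mid/c/z, E/Mid/d/w, E/Mid/d/z, E/Hi/c/w, E/Hi/c/z, E/Hi/d/w, E/Hi/d/z, N/Mid/c/w, N/Mid/c/z, N/Mid/d/w, N/Mid/d/z, N/Hi/c/w, N/Hi/c/z, N/Hi/d/w, N/Hi/d/z. Columns: D, W.
{E/Mid/c/w, E/Mid/c/z} → row (-1,0) (2,-1)
{E/Mid/d/w} → row (-2,-1) (2,0)
{E/Mid/d/z} → row (3,4) (2,0)
{E/Hi/c/w, E/Hi/c/z, E/Hi/d/w, E/Hi/d/z} → row (0,4) (0,4)
{N/Mid/c/w, N/Mid/c/z, N/Mid/d/w, N/Mid/d/z, N/Hi/c/w, N/Hi/c/z, N/Hi/d/w, N/Hi/d/z} → row (2,4) (2,4)
That's 5 distinct rows out of 16 strategies.

5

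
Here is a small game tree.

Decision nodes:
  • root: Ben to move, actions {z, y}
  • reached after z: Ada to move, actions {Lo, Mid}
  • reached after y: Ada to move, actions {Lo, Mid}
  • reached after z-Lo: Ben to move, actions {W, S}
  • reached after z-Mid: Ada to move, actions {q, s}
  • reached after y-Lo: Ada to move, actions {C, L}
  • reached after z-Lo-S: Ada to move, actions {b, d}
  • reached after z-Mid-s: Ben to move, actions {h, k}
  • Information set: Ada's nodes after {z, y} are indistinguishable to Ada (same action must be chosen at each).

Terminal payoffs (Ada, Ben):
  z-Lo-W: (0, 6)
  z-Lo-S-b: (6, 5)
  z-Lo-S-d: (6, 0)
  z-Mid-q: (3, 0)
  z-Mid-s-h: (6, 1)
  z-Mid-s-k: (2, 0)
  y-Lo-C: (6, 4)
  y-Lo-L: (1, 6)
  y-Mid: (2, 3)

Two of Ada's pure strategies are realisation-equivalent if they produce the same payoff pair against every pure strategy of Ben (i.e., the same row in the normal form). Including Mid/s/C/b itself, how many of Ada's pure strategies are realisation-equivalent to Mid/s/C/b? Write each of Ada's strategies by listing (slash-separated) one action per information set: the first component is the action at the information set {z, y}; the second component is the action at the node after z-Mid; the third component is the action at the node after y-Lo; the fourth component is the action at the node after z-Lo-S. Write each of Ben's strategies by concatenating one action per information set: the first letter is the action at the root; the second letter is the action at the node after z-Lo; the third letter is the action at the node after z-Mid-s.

4

Row for Mid/s/C/b (columns zWh, zWk, zSh, zSk, yWh, yWk, ySh, ySk): (6,1) (2,0) (6,1) (2,0) (2,3) (2,3) (2,3) (2,3).
Under Mid/s/C/b, Ada's choice at the node after y-Lo and at the node after z-Lo-S can never be reached regardless of what Ben does, so varying those choices leaves every outcome unchanged.
Holding the reachable choices fixed and varying the unreachable ones freely already gives 2 × 2 = 4 equivalent strategies.
No other strategy reproduces this row, so those 4 are the full class: Mid/s/C/b, Mid/s/C/d, Mid/s/L/b, Mid/s/L/d.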